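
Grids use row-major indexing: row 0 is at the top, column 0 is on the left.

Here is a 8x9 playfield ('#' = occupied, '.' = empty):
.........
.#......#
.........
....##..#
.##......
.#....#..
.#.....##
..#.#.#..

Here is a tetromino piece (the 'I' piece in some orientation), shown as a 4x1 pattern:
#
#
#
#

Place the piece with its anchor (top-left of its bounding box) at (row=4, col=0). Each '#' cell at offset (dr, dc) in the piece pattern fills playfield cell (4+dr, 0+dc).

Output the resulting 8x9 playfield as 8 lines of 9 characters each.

Answer: .........
.#......#
.........
....##..#
###......
##....#..
##.....##
#.#.#.#..

Derivation:
Fill (4+0,0+0) = (4,0)
Fill (4+1,0+0) = (5,0)
Fill (4+2,0+0) = (6,0)
Fill (4+3,0+0) = (7,0)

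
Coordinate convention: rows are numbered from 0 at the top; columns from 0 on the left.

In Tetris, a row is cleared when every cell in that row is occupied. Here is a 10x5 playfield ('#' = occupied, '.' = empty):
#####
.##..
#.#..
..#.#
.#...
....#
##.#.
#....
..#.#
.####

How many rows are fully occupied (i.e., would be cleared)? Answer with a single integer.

Answer: 1

Derivation:
Check each row:
  row 0: 0 empty cells -> FULL (clear)
  row 1: 3 empty cells -> not full
  row 2: 3 empty cells -> not full
  row 3: 3 empty cells -> not full
  row 4: 4 empty cells -> not full
  row 5: 4 empty cells -> not full
  row 6: 2 empty cells -> not full
  row 7: 4 empty cells -> not full
  row 8: 3 empty cells -> not full
  row 9: 1 empty cell -> not full
Total rows cleared: 1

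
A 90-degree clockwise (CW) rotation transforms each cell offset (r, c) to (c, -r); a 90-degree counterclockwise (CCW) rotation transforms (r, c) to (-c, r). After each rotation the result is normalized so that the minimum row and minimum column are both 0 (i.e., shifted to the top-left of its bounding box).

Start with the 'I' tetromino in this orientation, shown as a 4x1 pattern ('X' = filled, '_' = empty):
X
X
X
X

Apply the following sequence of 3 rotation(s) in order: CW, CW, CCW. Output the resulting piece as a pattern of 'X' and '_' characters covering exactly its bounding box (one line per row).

Start:
X
X
X
X
After rotation 1 (CW):
XXXX
After rotation 2 (CW):
X
X
X
X
After rotation 3 (CCW):
XXXX

Answer: XXXX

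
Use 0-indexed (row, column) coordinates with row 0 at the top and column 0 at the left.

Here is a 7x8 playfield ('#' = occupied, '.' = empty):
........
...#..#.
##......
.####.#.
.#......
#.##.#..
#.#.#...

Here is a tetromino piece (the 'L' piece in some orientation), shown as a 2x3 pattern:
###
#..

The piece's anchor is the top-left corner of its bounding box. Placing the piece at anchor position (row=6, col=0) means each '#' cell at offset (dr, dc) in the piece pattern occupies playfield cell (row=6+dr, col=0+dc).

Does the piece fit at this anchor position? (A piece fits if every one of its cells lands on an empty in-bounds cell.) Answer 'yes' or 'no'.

Check each piece cell at anchor (6, 0):
  offset (0,0) -> (6,0): occupied ('#') -> FAIL
  offset (0,1) -> (6,1): empty -> OK
  offset (0,2) -> (6,2): occupied ('#') -> FAIL
  offset (1,0) -> (7,0): out of bounds -> FAIL
All cells valid: no

Answer: no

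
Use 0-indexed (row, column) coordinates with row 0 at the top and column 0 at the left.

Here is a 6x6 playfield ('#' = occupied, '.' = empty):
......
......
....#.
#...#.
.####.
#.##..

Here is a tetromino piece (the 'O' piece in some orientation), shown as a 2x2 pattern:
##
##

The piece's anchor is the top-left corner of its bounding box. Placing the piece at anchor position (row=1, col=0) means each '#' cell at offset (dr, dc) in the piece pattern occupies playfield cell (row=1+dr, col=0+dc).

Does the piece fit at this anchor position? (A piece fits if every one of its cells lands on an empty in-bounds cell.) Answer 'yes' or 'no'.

Check each piece cell at anchor (1, 0):
  offset (0,0) -> (1,0): empty -> OK
  offset (0,1) -> (1,1): empty -> OK
  offset (1,0) -> (2,0): empty -> OK
  offset (1,1) -> (2,1): empty -> OK
All cells valid: yes

Answer: yes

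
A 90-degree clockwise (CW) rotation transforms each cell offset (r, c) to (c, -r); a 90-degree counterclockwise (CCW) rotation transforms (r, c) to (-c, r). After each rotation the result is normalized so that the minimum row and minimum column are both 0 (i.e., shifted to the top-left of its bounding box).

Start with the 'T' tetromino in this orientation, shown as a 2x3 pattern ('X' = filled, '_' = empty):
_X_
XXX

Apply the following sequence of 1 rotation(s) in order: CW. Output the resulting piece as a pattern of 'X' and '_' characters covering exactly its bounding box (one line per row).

Start:
_X_
XXX
After rotation 1 (CW):
X_
XX
X_

Answer: X_
XX
X_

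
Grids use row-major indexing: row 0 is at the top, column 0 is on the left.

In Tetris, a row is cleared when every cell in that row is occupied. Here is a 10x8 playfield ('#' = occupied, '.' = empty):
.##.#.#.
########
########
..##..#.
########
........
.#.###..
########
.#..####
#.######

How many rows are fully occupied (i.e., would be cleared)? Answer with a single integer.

Check each row:
  row 0: 4 empty cells -> not full
  row 1: 0 empty cells -> FULL (clear)
  row 2: 0 empty cells -> FULL (clear)
  row 3: 5 empty cells -> not full
  row 4: 0 empty cells -> FULL (clear)
  row 5: 8 empty cells -> not full
  row 6: 4 empty cells -> not full
  row 7: 0 empty cells -> FULL (clear)
  row 8: 3 empty cells -> not full
  row 9: 1 empty cell -> not full
Total rows cleared: 4

Answer: 4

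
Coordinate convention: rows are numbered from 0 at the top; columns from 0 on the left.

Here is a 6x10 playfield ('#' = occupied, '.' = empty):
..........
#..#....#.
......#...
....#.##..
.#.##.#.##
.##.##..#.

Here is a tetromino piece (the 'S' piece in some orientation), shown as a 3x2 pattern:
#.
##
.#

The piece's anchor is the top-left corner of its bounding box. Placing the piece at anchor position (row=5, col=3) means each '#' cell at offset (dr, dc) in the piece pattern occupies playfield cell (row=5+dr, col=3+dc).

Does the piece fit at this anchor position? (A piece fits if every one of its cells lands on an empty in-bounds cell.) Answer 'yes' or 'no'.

Check each piece cell at anchor (5, 3):
  offset (0,0) -> (5,3): empty -> OK
  offset (1,0) -> (6,3): out of bounds -> FAIL
  offset (1,1) -> (6,4): out of bounds -> FAIL
  offset (2,1) -> (7,4): out of bounds -> FAIL
All cells valid: no

Answer: no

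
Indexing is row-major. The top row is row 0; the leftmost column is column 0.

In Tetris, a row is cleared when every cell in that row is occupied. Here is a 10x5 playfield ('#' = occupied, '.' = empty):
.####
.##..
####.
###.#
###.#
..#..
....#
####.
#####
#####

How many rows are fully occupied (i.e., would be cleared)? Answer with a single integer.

Check each row:
  row 0: 1 empty cell -> not full
  row 1: 3 empty cells -> not full
  row 2: 1 empty cell -> not full
  row 3: 1 empty cell -> not full
  row 4: 1 empty cell -> not full
  row 5: 4 empty cells -> not full
  row 6: 4 empty cells -> not full
  row 7: 1 empty cell -> not full
  row 8: 0 empty cells -> FULL (clear)
  row 9: 0 empty cells -> FULL (clear)
Total rows cleared: 2

Answer: 2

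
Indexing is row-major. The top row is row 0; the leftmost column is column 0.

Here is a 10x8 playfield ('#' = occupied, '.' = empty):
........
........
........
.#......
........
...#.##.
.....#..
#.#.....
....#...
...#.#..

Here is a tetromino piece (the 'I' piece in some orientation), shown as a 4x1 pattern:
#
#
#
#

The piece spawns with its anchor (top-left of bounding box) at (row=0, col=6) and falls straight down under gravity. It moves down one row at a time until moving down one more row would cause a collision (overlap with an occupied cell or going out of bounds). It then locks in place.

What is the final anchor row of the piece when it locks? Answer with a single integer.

Answer: 1

Derivation:
Spawn at (row=0, col=6). Try each row:
  row 0: fits
  row 1: fits
  row 2: blocked -> lock at row 1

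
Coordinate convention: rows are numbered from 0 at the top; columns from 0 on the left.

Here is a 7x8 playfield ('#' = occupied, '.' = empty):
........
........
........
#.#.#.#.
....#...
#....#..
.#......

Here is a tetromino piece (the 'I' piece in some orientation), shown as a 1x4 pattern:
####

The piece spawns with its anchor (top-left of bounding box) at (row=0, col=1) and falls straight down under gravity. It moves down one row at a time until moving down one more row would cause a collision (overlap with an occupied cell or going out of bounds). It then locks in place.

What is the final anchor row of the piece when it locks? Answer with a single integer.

Spawn at (row=0, col=1). Try each row:
  row 0: fits
  row 1: fits
  row 2: fits
  row 3: blocked -> lock at row 2

Answer: 2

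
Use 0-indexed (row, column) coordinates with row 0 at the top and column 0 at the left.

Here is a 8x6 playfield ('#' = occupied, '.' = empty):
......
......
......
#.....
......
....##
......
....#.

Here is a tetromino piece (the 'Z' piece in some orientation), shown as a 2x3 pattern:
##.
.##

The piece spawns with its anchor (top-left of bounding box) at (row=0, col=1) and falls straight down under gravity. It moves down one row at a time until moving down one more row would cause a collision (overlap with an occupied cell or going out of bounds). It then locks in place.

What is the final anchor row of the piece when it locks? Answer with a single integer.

Answer: 6

Derivation:
Spawn at (row=0, col=1). Try each row:
  row 0: fits
  row 1: fits
  row 2: fits
  row 3: fits
  row 4: fits
  row 5: fits
  row 6: fits
  row 7: blocked -> lock at row 6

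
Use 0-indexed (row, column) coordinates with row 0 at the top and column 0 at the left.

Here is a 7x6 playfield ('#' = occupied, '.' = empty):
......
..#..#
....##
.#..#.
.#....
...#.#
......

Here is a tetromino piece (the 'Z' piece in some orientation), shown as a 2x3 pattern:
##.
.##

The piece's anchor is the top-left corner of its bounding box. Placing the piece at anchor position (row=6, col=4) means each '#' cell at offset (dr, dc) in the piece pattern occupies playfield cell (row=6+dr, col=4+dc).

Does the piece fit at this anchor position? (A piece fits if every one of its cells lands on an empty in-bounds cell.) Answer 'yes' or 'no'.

Check each piece cell at anchor (6, 4):
  offset (0,0) -> (6,4): empty -> OK
  offset (0,1) -> (6,5): empty -> OK
  offset (1,1) -> (7,5): out of bounds -> FAIL
  offset (1,2) -> (7,6): out of bounds -> FAIL
All cells valid: no

Answer: no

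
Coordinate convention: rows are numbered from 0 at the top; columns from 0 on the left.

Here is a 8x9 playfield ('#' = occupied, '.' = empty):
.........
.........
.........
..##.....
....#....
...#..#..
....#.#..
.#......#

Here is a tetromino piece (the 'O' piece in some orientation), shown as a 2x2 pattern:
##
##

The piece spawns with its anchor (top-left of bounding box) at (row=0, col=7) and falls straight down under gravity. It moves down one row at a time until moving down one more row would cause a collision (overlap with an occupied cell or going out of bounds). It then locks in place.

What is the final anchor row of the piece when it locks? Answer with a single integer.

Answer: 5

Derivation:
Spawn at (row=0, col=7). Try each row:
  row 0: fits
  row 1: fits
  row 2: fits
  row 3: fits
  row 4: fits
  row 5: fits
  row 6: blocked -> lock at row 5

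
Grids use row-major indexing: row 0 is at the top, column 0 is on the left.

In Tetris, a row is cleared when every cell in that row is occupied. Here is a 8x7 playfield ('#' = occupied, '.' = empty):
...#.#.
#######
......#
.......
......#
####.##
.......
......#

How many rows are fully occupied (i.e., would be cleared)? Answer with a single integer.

Check each row:
  row 0: 5 empty cells -> not full
  row 1: 0 empty cells -> FULL (clear)
  row 2: 6 empty cells -> not full
  row 3: 7 empty cells -> not full
  row 4: 6 empty cells -> not full
  row 5: 1 empty cell -> not full
  row 6: 7 empty cells -> not full
  row 7: 6 empty cells -> not full
Total rows cleared: 1

Answer: 1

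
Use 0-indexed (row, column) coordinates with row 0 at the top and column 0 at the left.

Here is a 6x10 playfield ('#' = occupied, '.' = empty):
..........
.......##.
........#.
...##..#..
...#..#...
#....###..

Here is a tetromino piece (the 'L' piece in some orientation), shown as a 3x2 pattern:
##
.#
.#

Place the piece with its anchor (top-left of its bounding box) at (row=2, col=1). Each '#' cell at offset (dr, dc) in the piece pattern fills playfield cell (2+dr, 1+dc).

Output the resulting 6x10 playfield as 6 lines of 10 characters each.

Fill (2+0,1+0) = (2,1)
Fill (2+0,1+1) = (2,2)
Fill (2+1,1+1) = (3,2)
Fill (2+2,1+1) = (4,2)

Answer: ..........
.......##.
.##.....#.
..###..#..
..##..#...
#....###..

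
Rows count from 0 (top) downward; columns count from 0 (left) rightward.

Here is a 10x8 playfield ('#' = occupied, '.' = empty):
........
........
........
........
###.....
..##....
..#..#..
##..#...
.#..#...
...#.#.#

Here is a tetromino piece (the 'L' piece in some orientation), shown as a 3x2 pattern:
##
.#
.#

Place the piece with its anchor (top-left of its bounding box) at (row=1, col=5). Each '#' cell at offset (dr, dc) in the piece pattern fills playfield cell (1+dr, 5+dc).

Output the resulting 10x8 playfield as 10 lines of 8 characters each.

Answer: ........
.....##.
......#.
......#.
###.....
..##....
..#..#..
##..#...
.#..#...
...#.#.#

Derivation:
Fill (1+0,5+0) = (1,5)
Fill (1+0,5+1) = (1,6)
Fill (1+1,5+1) = (2,6)
Fill (1+2,5+1) = (3,6)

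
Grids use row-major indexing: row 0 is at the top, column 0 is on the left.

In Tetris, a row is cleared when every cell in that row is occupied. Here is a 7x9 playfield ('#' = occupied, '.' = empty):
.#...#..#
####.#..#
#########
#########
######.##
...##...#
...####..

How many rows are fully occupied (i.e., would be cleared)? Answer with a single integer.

Check each row:
  row 0: 6 empty cells -> not full
  row 1: 3 empty cells -> not full
  row 2: 0 empty cells -> FULL (clear)
  row 3: 0 empty cells -> FULL (clear)
  row 4: 1 empty cell -> not full
  row 5: 6 empty cells -> not full
  row 6: 5 empty cells -> not full
Total rows cleared: 2

Answer: 2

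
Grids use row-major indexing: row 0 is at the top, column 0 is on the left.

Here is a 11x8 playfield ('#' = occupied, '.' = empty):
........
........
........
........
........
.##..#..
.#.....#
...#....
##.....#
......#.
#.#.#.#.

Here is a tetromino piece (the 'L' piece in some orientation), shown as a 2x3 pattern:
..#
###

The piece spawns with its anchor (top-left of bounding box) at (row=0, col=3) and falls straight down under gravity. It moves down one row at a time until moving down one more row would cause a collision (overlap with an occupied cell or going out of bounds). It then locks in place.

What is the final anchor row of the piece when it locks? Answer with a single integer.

Answer: 3

Derivation:
Spawn at (row=0, col=3). Try each row:
  row 0: fits
  row 1: fits
  row 2: fits
  row 3: fits
  row 4: blocked -> lock at row 3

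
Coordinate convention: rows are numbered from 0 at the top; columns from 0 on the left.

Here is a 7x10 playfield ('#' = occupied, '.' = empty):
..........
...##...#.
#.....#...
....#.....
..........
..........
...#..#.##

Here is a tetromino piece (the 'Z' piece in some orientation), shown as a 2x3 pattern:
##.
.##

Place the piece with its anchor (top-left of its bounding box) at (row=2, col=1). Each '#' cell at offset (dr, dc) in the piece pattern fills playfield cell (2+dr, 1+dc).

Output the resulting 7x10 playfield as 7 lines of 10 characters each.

Fill (2+0,1+0) = (2,1)
Fill (2+0,1+1) = (2,2)
Fill (2+1,1+1) = (3,2)
Fill (2+1,1+2) = (3,3)

Answer: ..........
...##...#.
###...#...
..###.....
..........
..........
...#..#.##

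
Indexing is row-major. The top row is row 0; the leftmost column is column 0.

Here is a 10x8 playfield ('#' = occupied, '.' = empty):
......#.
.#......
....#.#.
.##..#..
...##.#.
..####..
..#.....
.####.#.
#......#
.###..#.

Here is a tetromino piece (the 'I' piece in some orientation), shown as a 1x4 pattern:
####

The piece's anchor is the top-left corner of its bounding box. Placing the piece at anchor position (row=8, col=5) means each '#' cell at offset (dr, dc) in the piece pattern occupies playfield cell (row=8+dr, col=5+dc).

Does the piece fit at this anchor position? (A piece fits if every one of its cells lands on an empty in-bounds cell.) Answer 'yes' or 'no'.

Answer: no

Derivation:
Check each piece cell at anchor (8, 5):
  offset (0,0) -> (8,5): empty -> OK
  offset (0,1) -> (8,6): empty -> OK
  offset (0,2) -> (8,7): occupied ('#') -> FAIL
  offset (0,3) -> (8,8): out of bounds -> FAIL
All cells valid: no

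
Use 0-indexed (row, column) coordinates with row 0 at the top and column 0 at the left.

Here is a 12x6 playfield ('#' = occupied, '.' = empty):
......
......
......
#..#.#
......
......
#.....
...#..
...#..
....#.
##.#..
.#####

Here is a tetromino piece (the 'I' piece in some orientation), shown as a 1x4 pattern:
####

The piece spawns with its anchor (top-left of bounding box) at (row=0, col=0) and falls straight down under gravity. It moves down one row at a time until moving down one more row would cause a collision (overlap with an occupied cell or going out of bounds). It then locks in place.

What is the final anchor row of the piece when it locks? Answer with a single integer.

Answer: 2

Derivation:
Spawn at (row=0, col=0). Try each row:
  row 0: fits
  row 1: fits
  row 2: fits
  row 3: blocked -> lock at row 2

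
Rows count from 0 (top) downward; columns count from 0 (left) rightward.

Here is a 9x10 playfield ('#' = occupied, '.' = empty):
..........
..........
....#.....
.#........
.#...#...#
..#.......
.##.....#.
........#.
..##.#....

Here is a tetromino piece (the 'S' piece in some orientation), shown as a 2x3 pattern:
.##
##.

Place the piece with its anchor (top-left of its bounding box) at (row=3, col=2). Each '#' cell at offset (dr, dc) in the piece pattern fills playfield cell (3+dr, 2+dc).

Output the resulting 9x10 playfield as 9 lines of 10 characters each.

Answer: ..........
..........
....#.....
.#.##.....
.###.#...#
..#.......
.##.....#.
........#.
..##.#....

Derivation:
Fill (3+0,2+1) = (3,3)
Fill (3+0,2+2) = (3,4)
Fill (3+1,2+0) = (4,2)
Fill (3+1,2+1) = (4,3)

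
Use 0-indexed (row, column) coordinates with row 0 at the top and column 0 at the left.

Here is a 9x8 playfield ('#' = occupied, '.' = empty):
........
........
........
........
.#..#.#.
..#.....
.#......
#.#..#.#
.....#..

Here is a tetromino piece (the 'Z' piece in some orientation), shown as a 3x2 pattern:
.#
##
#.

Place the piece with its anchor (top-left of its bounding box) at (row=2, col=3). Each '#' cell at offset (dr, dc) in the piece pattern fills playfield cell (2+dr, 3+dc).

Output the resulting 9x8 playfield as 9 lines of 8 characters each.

Fill (2+0,3+1) = (2,4)
Fill (2+1,3+0) = (3,3)
Fill (2+1,3+1) = (3,4)
Fill (2+2,3+0) = (4,3)

Answer: ........
........
....#...
...##...
.#.##.#.
..#.....
.#......
#.#..#.#
.....#..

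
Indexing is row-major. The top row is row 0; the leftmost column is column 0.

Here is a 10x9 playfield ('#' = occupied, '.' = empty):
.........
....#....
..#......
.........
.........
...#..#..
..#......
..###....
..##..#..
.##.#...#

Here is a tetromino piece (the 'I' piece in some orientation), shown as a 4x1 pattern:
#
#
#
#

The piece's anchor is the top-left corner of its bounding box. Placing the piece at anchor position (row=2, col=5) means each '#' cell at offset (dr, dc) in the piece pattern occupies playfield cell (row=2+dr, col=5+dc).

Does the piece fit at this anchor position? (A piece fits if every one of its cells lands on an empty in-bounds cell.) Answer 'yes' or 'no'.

Check each piece cell at anchor (2, 5):
  offset (0,0) -> (2,5): empty -> OK
  offset (1,0) -> (3,5): empty -> OK
  offset (2,0) -> (4,5): empty -> OK
  offset (3,0) -> (5,5): empty -> OK
All cells valid: yes

Answer: yes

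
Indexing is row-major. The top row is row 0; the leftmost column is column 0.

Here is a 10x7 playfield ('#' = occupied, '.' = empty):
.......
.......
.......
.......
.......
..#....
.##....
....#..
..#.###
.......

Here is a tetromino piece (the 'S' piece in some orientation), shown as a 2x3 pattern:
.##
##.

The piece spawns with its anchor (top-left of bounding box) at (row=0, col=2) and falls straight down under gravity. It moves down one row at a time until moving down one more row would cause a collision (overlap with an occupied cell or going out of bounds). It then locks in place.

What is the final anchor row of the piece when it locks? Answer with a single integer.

Spawn at (row=0, col=2). Try each row:
  row 0: fits
  row 1: fits
  row 2: fits
  row 3: fits
  row 4: blocked -> lock at row 3

Answer: 3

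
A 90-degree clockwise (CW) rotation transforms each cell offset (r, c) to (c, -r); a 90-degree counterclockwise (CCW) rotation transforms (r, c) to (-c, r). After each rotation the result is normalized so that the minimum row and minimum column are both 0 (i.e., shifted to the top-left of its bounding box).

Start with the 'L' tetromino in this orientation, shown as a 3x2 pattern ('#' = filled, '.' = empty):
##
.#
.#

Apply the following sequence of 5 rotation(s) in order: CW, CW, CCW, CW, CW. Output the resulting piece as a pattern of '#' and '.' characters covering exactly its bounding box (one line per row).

Start:
##
.#
.#
After rotation 1 (CW):
..#
###
After rotation 2 (CW):
#.
#.
##
After rotation 3 (CCW):
..#
###
After rotation 4 (CW):
#.
#.
##
After rotation 5 (CW):
###
#..

Answer: ###
#..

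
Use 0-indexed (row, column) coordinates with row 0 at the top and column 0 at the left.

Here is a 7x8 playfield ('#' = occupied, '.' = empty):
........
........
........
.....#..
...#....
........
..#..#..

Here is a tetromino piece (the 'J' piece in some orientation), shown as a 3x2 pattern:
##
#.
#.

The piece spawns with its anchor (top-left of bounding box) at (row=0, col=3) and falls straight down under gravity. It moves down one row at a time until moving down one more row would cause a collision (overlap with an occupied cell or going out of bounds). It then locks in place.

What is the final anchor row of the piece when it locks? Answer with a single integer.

Answer: 1

Derivation:
Spawn at (row=0, col=3). Try each row:
  row 0: fits
  row 1: fits
  row 2: blocked -> lock at row 1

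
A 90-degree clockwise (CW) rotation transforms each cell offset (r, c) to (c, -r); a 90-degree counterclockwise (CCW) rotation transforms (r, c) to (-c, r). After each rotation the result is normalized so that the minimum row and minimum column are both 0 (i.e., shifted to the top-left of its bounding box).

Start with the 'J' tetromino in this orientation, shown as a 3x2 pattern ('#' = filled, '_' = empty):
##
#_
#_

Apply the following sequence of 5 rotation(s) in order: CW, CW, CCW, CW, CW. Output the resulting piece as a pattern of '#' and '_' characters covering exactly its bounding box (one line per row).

Answer: #__
###

Derivation:
Start:
##
#_
#_
After rotation 1 (CW):
###
__#
After rotation 2 (CW):
_#
_#
##
After rotation 3 (CCW):
###
__#
After rotation 4 (CW):
_#
_#
##
After rotation 5 (CW):
#__
###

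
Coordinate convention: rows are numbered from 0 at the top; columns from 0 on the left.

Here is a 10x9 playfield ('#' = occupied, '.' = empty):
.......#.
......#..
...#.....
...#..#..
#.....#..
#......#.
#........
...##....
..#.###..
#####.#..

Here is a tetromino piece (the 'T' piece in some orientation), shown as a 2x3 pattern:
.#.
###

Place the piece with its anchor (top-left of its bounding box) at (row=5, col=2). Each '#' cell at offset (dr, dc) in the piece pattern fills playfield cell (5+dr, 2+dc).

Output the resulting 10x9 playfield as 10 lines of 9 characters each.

Answer: .......#.
......#..
...#.....
...#..#..
#.....#..
#..#...#.
#.###....
...##....
..#.###..
#####.#..

Derivation:
Fill (5+0,2+1) = (5,3)
Fill (5+1,2+0) = (6,2)
Fill (5+1,2+1) = (6,3)
Fill (5+1,2+2) = (6,4)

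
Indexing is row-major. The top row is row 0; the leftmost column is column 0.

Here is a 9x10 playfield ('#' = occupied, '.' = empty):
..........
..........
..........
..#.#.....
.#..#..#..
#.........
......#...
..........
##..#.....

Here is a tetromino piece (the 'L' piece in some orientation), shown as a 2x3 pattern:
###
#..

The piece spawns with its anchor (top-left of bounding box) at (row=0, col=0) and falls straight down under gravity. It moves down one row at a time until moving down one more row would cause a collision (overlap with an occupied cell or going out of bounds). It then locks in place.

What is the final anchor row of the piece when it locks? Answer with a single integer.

Answer: 2

Derivation:
Spawn at (row=0, col=0). Try each row:
  row 0: fits
  row 1: fits
  row 2: fits
  row 3: blocked -> lock at row 2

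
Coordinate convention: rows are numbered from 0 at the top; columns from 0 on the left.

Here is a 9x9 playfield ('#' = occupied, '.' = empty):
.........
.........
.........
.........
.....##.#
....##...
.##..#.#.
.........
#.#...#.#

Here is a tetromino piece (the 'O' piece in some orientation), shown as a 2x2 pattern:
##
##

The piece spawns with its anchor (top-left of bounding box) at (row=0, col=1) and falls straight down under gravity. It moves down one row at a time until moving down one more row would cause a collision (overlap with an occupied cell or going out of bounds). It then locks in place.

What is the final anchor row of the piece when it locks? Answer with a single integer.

Spawn at (row=0, col=1). Try each row:
  row 0: fits
  row 1: fits
  row 2: fits
  row 3: fits
  row 4: fits
  row 5: blocked -> lock at row 4

Answer: 4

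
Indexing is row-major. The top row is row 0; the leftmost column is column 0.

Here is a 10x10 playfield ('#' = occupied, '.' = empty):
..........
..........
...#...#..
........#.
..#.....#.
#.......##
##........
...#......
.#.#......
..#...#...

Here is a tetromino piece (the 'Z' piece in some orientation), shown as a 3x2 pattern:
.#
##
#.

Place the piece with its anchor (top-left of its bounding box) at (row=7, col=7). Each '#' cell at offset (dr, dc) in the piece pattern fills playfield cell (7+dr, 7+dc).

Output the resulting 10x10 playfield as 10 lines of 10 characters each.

Answer: ..........
..........
...#...#..
........#.
..#.....#.
#.......##
##........
...#....#.
.#.#...##.
..#...##..

Derivation:
Fill (7+0,7+1) = (7,8)
Fill (7+1,7+0) = (8,7)
Fill (7+1,7+1) = (8,8)
Fill (7+2,7+0) = (9,7)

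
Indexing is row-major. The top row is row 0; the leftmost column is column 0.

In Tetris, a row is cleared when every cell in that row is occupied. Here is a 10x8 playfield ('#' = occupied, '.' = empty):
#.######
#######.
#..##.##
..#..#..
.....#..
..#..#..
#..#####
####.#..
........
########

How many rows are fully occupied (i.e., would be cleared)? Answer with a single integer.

Answer: 1

Derivation:
Check each row:
  row 0: 1 empty cell -> not full
  row 1: 1 empty cell -> not full
  row 2: 3 empty cells -> not full
  row 3: 6 empty cells -> not full
  row 4: 7 empty cells -> not full
  row 5: 6 empty cells -> not full
  row 6: 2 empty cells -> not full
  row 7: 3 empty cells -> not full
  row 8: 8 empty cells -> not full
  row 9: 0 empty cells -> FULL (clear)
Total rows cleared: 1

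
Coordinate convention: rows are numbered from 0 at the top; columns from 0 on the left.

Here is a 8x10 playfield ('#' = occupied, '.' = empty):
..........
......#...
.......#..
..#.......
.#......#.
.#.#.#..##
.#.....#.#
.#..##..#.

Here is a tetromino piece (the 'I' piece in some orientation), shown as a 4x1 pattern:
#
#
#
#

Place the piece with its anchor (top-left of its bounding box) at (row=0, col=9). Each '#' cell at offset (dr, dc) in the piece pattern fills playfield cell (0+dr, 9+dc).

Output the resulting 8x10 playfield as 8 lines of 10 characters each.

Answer: .........#
......#..#
.......#.#
..#......#
.#......#.
.#.#.#..##
.#.....#.#
.#..##..#.

Derivation:
Fill (0+0,9+0) = (0,9)
Fill (0+1,9+0) = (1,9)
Fill (0+2,9+0) = (2,9)
Fill (0+3,9+0) = (3,9)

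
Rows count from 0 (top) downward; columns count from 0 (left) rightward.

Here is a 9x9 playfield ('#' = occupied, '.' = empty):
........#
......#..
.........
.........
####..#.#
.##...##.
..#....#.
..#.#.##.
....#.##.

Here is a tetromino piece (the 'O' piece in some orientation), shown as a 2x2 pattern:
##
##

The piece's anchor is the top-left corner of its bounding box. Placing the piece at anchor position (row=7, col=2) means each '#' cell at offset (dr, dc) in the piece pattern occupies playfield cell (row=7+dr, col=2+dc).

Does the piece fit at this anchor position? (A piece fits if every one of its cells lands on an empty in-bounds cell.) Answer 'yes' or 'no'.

Check each piece cell at anchor (7, 2):
  offset (0,0) -> (7,2): occupied ('#') -> FAIL
  offset (0,1) -> (7,3): empty -> OK
  offset (1,0) -> (8,2): empty -> OK
  offset (1,1) -> (8,3): empty -> OK
All cells valid: no

Answer: no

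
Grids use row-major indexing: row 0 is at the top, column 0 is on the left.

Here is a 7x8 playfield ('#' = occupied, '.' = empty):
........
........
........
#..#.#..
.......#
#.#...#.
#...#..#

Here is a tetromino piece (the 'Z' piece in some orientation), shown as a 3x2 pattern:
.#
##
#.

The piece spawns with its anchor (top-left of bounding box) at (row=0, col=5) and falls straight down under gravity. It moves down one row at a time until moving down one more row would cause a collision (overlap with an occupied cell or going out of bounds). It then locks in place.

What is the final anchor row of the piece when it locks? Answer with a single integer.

Spawn at (row=0, col=5). Try each row:
  row 0: fits
  row 1: blocked -> lock at row 0

Answer: 0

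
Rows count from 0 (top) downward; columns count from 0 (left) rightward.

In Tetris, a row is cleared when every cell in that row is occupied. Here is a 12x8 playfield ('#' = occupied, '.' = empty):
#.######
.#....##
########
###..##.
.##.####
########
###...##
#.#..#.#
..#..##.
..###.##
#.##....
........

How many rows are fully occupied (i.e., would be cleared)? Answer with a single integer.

Answer: 2

Derivation:
Check each row:
  row 0: 1 empty cell -> not full
  row 1: 5 empty cells -> not full
  row 2: 0 empty cells -> FULL (clear)
  row 3: 3 empty cells -> not full
  row 4: 2 empty cells -> not full
  row 5: 0 empty cells -> FULL (clear)
  row 6: 3 empty cells -> not full
  row 7: 4 empty cells -> not full
  row 8: 5 empty cells -> not full
  row 9: 3 empty cells -> not full
  row 10: 5 empty cells -> not full
  row 11: 8 empty cells -> not full
Total rows cleared: 2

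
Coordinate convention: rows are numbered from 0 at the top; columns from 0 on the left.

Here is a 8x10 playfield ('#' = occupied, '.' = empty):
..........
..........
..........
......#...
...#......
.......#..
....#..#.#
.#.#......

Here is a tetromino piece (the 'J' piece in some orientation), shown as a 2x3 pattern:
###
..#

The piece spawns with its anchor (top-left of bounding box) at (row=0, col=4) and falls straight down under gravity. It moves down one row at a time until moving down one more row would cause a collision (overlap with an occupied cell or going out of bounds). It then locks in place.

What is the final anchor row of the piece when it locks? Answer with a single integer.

Answer: 1

Derivation:
Spawn at (row=0, col=4). Try each row:
  row 0: fits
  row 1: fits
  row 2: blocked -> lock at row 1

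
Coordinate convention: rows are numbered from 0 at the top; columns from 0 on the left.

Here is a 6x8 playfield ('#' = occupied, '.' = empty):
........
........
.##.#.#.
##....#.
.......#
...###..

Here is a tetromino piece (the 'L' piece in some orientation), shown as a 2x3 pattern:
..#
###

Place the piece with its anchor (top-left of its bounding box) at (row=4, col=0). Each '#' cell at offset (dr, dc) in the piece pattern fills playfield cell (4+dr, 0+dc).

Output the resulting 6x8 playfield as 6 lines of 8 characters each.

Fill (4+0,0+2) = (4,2)
Fill (4+1,0+0) = (5,0)
Fill (4+1,0+1) = (5,1)
Fill (4+1,0+2) = (5,2)

Answer: ........
........
.##.#.#.
##....#.
..#....#
######..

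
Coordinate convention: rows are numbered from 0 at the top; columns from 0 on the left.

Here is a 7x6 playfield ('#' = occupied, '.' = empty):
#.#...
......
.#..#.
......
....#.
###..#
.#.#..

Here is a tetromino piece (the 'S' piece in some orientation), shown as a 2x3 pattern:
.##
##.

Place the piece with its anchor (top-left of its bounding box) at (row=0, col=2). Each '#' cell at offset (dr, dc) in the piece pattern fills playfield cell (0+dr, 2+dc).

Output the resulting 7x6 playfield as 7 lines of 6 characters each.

Answer: #.###.
..##..
.#..#.
......
....#.
###..#
.#.#..

Derivation:
Fill (0+0,2+1) = (0,3)
Fill (0+0,2+2) = (0,4)
Fill (0+1,2+0) = (1,2)
Fill (0+1,2+1) = (1,3)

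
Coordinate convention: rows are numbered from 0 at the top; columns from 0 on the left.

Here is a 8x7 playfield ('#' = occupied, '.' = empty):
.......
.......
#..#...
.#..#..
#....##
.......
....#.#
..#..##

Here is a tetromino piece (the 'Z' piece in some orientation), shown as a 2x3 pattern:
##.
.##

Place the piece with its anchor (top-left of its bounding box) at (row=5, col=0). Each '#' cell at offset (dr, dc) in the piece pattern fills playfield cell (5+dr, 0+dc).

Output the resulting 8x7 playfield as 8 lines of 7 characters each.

Answer: .......
.......
#..#...
.#..#..
#....##
##.....
.##.#.#
..#..##

Derivation:
Fill (5+0,0+0) = (5,0)
Fill (5+0,0+1) = (5,1)
Fill (5+1,0+1) = (6,1)
Fill (5+1,0+2) = (6,2)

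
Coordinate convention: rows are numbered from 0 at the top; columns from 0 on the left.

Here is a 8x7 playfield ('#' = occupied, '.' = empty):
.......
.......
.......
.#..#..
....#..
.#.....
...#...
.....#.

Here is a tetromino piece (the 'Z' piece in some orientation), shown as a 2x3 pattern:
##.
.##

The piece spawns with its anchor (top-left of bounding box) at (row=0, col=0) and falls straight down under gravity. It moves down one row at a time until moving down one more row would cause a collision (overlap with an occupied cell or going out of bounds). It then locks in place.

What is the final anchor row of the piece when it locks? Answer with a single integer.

Answer: 1

Derivation:
Spawn at (row=0, col=0). Try each row:
  row 0: fits
  row 1: fits
  row 2: blocked -> lock at row 1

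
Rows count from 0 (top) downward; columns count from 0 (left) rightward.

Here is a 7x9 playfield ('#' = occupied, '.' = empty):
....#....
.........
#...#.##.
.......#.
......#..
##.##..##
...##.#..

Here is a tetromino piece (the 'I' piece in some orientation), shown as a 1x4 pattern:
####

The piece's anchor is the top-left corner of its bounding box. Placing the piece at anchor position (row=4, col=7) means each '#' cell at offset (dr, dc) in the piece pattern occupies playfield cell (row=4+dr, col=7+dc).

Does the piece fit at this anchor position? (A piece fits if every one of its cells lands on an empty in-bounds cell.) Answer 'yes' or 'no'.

Answer: no

Derivation:
Check each piece cell at anchor (4, 7):
  offset (0,0) -> (4,7): empty -> OK
  offset (0,1) -> (4,8): empty -> OK
  offset (0,2) -> (4,9): out of bounds -> FAIL
  offset (0,3) -> (4,10): out of bounds -> FAIL
All cells valid: no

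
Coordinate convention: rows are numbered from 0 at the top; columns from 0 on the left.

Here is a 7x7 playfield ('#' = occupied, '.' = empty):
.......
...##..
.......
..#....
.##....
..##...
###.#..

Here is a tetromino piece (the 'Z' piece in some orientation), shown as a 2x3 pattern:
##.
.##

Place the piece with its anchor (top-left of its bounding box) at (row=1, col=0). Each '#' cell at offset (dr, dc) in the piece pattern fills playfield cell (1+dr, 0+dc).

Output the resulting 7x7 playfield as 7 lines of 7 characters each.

Answer: .......
##.##..
.##....
..#....
.##....
..##...
###.#..

Derivation:
Fill (1+0,0+0) = (1,0)
Fill (1+0,0+1) = (1,1)
Fill (1+1,0+1) = (2,1)
Fill (1+1,0+2) = (2,2)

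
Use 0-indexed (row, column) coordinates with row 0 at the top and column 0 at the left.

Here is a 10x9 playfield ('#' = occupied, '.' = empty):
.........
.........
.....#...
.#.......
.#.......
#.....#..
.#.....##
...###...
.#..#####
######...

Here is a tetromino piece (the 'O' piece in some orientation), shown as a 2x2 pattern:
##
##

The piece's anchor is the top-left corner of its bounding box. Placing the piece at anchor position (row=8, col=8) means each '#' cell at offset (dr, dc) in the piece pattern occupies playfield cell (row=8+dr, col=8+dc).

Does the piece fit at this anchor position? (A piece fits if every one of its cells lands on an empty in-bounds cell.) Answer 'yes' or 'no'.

Check each piece cell at anchor (8, 8):
  offset (0,0) -> (8,8): occupied ('#') -> FAIL
  offset (0,1) -> (8,9): out of bounds -> FAIL
  offset (1,0) -> (9,8): empty -> OK
  offset (1,1) -> (9,9): out of bounds -> FAIL
All cells valid: no

Answer: no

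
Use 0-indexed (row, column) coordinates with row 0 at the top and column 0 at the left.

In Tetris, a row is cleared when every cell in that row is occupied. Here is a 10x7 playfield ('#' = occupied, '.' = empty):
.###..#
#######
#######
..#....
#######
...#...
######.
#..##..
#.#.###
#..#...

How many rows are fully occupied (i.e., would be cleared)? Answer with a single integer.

Check each row:
  row 0: 3 empty cells -> not full
  row 1: 0 empty cells -> FULL (clear)
  row 2: 0 empty cells -> FULL (clear)
  row 3: 6 empty cells -> not full
  row 4: 0 empty cells -> FULL (clear)
  row 5: 6 empty cells -> not full
  row 6: 1 empty cell -> not full
  row 7: 4 empty cells -> not full
  row 8: 2 empty cells -> not full
  row 9: 5 empty cells -> not full
Total rows cleared: 3

Answer: 3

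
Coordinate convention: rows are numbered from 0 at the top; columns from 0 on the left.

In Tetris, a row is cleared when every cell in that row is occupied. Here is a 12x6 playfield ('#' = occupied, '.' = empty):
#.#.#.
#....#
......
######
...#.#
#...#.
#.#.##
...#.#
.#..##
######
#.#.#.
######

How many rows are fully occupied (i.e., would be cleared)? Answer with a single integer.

Answer: 3

Derivation:
Check each row:
  row 0: 3 empty cells -> not full
  row 1: 4 empty cells -> not full
  row 2: 6 empty cells -> not full
  row 3: 0 empty cells -> FULL (clear)
  row 4: 4 empty cells -> not full
  row 5: 4 empty cells -> not full
  row 6: 2 empty cells -> not full
  row 7: 4 empty cells -> not full
  row 8: 3 empty cells -> not full
  row 9: 0 empty cells -> FULL (clear)
  row 10: 3 empty cells -> not full
  row 11: 0 empty cells -> FULL (clear)
Total rows cleared: 3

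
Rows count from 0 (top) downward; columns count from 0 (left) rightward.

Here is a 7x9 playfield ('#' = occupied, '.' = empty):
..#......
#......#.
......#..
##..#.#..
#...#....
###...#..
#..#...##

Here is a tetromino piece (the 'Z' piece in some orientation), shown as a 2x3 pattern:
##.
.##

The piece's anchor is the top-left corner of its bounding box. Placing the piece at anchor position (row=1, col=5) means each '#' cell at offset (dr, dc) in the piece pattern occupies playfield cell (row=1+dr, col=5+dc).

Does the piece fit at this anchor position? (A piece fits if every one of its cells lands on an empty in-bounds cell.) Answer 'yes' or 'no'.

Check each piece cell at anchor (1, 5):
  offset (0,0) -> (1,5): empty -> OK
  offset (0,1) -> (1,6): empty -> OK
  offset (1,1) -> (2,6): occupied ('#') -> FAIL
  offset (1,2) -> (2,7): empty -> OK
All cells valid: no

Answer: no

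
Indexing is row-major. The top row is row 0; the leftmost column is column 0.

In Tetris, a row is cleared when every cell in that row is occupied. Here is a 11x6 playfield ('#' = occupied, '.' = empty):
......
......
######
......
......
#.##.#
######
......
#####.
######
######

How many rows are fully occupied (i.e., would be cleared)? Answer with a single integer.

Answer: 4

Derivation:
Check each row:
  row 0: 6 empty cells -> not full
  row 1: 6 empty cells -> not full
  row 2: 0 empty cells -> FULL (clear)
  row 3: 6 empty cells -> not full
  row 4: 6 empty cells -> not full
  row 5: 2 empty cells -> not full
  row 6: 0 empty cells -> FULL (clear)
  row 7: 6 empty cells -> not full
  row 8: 1 empty cell -> not full
  row 9: 0 empty cells -> FULL (clear)
  row 10: 0 empty cells -> FULL (clear)
Total rows cleared: 4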